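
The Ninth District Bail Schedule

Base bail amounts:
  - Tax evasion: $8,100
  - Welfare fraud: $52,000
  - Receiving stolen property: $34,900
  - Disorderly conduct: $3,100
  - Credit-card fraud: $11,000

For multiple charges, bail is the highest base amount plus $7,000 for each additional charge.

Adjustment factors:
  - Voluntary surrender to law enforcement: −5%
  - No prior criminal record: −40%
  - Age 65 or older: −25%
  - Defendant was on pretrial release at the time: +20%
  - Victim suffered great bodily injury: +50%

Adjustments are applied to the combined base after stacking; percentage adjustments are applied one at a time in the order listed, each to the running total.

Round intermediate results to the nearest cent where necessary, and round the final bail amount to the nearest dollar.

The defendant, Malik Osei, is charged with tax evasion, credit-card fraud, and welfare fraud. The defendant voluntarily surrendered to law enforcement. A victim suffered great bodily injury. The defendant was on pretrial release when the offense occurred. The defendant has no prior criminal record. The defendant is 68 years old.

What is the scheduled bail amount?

$50,787

Base amounts from the schedule: tax evasion $8,100; credit-card fraud $11,000; welfare fraud $52,000.
Stacking rule: highest base plus $7,000 per additional charge. Highest is welfare fraud at $52,000; 2 additional charges → +$14,000. Combined base = $66,000.
Voluntary surrender to law enforcement (−5%): $66,000 × 0.95 = $62,700.
No prior criminal record (−40%): $62,700 × 0.6 = $37,620.
Age 65 or older (−25%): $37,620 × 0.75 = $28,215.
Defendant was on pretrial release at the time (+20%): $28,215 × 1.2 = $33,858.
Victim suffered great bodily injury (+50%): $33,858 × 1.5 = $50,787.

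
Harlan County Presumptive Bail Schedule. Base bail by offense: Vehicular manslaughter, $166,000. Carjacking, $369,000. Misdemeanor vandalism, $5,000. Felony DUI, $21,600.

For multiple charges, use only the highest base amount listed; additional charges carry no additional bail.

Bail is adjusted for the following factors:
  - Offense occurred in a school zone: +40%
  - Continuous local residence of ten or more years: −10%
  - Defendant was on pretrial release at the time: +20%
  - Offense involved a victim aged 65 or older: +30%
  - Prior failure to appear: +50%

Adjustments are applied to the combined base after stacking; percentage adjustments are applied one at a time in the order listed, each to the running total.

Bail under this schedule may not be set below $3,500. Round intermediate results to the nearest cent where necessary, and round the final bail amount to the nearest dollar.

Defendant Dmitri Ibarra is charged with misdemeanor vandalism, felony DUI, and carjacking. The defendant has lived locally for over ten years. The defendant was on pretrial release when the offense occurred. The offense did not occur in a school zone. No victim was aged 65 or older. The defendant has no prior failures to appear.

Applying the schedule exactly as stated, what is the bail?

Base amounts from the schedule: misdemeanor vandalism $5,000; felony DUI $21,600; carjacking $369,000.
Stacking rule: use the highest base only. Highest is carjacking at $369,000. Combined base = $369,000.
Continuous local residence of ten or more years (−10%): $369,000 × 0.9 = $332,100.
Defendant was on pretrial release at the time (+20%): $332,100 × 1.2 = $398,520.
$398,520 is at or above the $3,500 minimum.

$398,520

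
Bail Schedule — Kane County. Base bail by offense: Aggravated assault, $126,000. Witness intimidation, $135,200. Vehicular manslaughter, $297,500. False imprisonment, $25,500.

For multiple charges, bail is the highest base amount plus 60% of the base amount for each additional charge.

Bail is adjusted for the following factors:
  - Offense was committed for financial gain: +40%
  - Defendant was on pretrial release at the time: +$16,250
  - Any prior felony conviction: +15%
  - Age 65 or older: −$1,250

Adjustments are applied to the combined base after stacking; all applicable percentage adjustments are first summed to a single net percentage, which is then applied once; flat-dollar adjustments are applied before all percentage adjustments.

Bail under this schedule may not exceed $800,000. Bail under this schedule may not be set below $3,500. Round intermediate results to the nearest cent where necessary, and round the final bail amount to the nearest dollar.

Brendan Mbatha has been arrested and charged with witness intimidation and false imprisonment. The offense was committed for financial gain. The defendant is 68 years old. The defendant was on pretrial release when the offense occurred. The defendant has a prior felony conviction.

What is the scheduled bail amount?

$256,525

Base amounts from the schedule: witness intimidation $135,200; false imprisonment $25,500.
Stacking rule: highest base plus 60% of each additional charge. Highest is witness intimidation at $135,200. Additional: $25,500 × 60% = $15,300. Combined base = $135,200 + $15,300 = $150,500.
Defendant was on pretrial release at the time (+$16,250 flat): $150,500 + $16,250 = $166,750.
Age 65 or older (−$1,250 flat): $166,750 − $1,250 = $165,500.
Net percentage adjustment: +40% +15% = +55%. $165,500 × 1.55 = $256,525.
$256,525 is within the $800,000 maximum.
$256,525 is at or above the $3,500 minimum.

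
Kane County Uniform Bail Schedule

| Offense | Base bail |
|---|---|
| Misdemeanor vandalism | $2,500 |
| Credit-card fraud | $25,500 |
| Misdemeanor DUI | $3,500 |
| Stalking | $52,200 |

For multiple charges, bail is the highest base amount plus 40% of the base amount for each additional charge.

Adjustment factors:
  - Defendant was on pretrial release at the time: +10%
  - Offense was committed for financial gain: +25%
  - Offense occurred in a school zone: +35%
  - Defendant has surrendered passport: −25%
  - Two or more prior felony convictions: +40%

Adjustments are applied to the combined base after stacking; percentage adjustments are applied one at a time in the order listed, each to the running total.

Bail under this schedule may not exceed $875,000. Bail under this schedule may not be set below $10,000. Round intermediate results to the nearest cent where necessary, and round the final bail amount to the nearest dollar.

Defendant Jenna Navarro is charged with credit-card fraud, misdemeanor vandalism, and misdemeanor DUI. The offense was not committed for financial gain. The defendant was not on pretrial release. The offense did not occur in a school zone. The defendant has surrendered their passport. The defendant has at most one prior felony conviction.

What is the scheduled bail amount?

$20,925

Base amounts from the schedule: credit-card fraud $25,500; misdemeanor vandalism $2,500; misdemeanor DUI $3,500.
Stacking rule: highest base plus 40% of each additional charge. Highest is credit-card fraud at $25,500. Additional: $2,500 × 40% = $1,000; $3,500 × 40% = $1,400. Combined base = $25,500 + $2,400 = $27,900.
Defendant has surrendered passport (−25%): $27,900 × 0.75 = $20,925.
$20,925 is within the $875,000 maximum.
$20,925 is at or above the $10,000 minimum.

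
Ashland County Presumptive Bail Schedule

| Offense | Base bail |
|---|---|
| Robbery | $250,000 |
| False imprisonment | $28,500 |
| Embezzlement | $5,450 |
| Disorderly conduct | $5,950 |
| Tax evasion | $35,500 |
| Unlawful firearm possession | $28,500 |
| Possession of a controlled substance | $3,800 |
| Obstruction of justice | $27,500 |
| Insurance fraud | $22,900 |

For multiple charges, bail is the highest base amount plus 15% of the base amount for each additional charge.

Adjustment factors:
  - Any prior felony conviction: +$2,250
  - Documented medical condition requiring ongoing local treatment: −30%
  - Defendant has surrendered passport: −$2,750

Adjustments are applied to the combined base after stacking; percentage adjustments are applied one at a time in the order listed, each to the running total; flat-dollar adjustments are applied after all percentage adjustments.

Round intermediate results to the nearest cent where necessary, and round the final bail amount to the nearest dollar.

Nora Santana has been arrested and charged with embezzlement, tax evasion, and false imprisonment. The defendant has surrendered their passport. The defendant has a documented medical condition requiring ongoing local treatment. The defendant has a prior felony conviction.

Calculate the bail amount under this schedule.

Base amounts from the schedule: embezzlement $5,450; tax evasion $35,500; false imprisonment $28,500.
Stacking rule: highest base plus 15% of each additional charge. Highest is tax evasion at $35,500. Additional: $5,450 × 15% = $817.50; $28,500 × 15% = $4,275. Combined base = $35,500 + $5,092.50 = $40,592.50.
Documented medical condition requiring ongoing local treatment (−30%): $40,592.50 × 0.7 = $28,414.75.
Any prior felony conviction (+$2,250 flat): $28,414.75 + $2,250 = $30,664.75.
Defendant has surrendered passport (−$2,750 flat): $30,664.75 − $2,750 = $27,914.75.
Rounded to the nearest dollar: $27,915.

$27,915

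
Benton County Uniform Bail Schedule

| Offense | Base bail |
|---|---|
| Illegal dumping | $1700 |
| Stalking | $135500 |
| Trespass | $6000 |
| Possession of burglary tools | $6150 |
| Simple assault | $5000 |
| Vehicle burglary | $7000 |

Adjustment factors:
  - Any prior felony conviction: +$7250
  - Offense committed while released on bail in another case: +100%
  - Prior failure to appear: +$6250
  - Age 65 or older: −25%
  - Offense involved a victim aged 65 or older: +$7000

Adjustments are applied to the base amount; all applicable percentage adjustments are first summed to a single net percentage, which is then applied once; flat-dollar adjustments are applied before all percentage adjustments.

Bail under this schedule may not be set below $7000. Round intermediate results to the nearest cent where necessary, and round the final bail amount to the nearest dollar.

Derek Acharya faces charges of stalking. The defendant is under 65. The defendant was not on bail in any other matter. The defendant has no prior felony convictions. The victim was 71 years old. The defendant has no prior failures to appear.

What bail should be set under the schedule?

$142500

Base amounts from the schedule: stalking $135500.
Single charge. Combined base = $135500.
Offense involved a victim aged 65 or older (+$7000 flat): $135500 + $7000 = $142500.
$142500 is at or above the $7000 minimum.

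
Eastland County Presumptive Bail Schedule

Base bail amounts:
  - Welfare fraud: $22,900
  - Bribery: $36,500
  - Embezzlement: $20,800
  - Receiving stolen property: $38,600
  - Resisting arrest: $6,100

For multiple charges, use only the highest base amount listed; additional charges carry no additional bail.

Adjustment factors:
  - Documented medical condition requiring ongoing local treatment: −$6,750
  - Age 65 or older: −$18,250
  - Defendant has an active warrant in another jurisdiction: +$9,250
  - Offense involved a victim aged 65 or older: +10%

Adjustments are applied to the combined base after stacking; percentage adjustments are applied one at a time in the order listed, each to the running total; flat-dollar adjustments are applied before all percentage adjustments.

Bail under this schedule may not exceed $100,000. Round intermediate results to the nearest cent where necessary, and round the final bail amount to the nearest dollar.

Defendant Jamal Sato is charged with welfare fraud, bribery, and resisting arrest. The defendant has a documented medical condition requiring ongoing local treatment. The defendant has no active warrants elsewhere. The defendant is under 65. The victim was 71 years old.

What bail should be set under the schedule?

Base amounts from the schedule: welfare fraud $22,900; bribery $36,500; resisting arrest $6,100.
Stacking rule: use the highest base only. Highest is bribery at $36,500. Combined base = $36,500.
Documented medical condition requiring ongoing local treatment (−$6,750 flat): $36,500 − $6,750 = $29,750.
Offense involved a victim aged 65 or older (+10%): $29,750 × 1.1 = $32,725.
$32,725 is within the $100,000 maximum.

$32,725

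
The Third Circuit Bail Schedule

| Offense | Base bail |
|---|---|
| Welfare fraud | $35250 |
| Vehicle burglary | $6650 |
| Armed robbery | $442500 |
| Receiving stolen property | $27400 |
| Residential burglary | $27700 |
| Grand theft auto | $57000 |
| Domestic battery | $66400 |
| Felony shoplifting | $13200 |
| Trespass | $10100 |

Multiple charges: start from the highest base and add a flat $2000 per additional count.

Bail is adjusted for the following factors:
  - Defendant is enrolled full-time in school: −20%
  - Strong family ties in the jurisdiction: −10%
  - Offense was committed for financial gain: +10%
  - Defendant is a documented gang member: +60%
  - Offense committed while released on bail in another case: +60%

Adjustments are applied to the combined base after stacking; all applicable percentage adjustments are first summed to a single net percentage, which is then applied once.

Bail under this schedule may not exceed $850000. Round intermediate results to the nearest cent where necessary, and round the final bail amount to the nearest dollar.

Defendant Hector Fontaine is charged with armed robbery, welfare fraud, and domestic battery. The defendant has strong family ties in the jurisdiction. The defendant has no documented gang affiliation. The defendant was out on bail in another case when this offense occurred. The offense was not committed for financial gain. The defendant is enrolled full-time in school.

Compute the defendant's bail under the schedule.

Base amounts from the schedule: armed robbery $442500; welfare fraud $35250; domestic battery $66400.
Stacking rule: highest base plus $2000 per additional charge. Highest is armed robbery at $442500; 2 additional charges → +$4000. Combined base = $446500.
Net percentage adjustment: −20% −10% +60% = +30%. $446500 × 1.3 = $580450.
$580450 is within the $850000 maximum.

$580450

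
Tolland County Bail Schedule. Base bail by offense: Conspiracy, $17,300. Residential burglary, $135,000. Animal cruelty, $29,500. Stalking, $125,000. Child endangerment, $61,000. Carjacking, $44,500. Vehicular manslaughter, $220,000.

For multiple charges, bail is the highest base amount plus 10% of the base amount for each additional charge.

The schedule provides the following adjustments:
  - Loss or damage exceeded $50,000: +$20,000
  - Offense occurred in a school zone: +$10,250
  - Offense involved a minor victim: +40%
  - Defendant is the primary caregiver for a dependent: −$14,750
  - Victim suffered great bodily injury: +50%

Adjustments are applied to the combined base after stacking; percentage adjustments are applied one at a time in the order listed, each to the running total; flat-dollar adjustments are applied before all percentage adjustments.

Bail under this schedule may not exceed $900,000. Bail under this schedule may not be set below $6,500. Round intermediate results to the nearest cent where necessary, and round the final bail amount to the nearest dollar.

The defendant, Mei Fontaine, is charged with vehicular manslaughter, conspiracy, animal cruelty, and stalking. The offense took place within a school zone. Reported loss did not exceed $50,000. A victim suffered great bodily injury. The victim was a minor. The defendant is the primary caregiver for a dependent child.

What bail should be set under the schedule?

$488,628

Base amounts from the schedule: vehicular manslaughter $220,000; conspiracy $17,300; animal cruelty $29,500; stalking $125,000.
Stacking rule: highest base plus 10% of each additional charge. Highest is vehicular manslaughter at $220,000. Additional: $17,300 × 10% = $1,730; $29,500 × 10% = $2,950; $125,000 × 10% = $12,500. Combined base = $220,000 + $17,180 = $237,180.
Offense occurred in a school zone (+$10,250 flat): $237,180 + $10,250 = $247,430.
Defendant is the primary caregiver for a dependent (−$14,750 flat): $247,430 − $14,750 = $232,680.
Offense involved a minor victim (+40%): $232,680 × 1.4 = $325,752.
Victim suffered great bodily injury (+50%): $325,752 × 1.5 = $488,628.
$488,628 is within the $900,000 maximum.
$488,628 is at or above the $6,500 minimum.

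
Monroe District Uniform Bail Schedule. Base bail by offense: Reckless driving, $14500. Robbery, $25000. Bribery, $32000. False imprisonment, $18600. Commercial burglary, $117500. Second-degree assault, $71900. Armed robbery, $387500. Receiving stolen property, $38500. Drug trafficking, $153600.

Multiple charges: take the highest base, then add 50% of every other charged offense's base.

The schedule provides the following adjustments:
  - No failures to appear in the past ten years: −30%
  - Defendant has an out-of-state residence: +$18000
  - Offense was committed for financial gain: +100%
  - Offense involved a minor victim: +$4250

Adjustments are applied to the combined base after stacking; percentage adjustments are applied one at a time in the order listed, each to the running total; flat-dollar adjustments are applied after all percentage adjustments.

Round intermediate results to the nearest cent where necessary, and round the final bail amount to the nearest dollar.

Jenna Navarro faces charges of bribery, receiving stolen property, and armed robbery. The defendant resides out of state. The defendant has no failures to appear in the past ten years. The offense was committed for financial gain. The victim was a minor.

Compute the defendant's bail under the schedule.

Base amounts from the schedule: bribery $32000; receiving stolen property $38500; armed robbery $387500.
Stacking rule: highest base plus 50% of each additional charge. Highest is armed robbery at $387500. Additional: $32000 × 50% = $16000; $38500 × 50% = $19250. Combined base = $387500 + $35250 = $422750.
No failures to appear in the past ten years (−30%): $422750 × 0.7 = $295925.
Offense was committed for financial gain (+100%): $295925 × 2 = $591850.
Defendant has an out-of-state residence (+$18000 flat): $591850 + $18000 = $609850.
Offense involved a minor victim (+$4250 flat): $609850 + $4250 = $614100.

$614100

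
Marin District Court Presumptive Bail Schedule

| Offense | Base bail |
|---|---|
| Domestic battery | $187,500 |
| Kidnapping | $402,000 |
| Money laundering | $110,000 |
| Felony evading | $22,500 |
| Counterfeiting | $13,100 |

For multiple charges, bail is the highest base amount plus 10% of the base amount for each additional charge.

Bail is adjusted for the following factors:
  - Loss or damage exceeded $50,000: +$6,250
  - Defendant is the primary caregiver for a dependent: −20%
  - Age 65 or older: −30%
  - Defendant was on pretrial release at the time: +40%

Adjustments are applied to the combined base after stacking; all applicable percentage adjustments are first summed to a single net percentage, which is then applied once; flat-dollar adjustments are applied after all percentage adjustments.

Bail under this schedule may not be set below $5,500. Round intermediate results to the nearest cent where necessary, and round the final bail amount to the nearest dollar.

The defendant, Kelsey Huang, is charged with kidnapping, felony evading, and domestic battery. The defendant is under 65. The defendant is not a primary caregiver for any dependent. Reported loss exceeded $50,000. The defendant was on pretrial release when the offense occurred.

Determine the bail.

Base amounts from the schedule: kidnapping $402,000; felony evading $22,500; domestic battery $187,500.
Stacking rule: highest base plus 10% of each additional charge. Highest is kidnapping at $402,000. Additional: $22,500 × 10% = $2,250; $187,500 × 10% = $18,750. Combined base = $402,000 + $21,000 = $423,000.
Defendant was on pretrial release at the time (+40%): $423,000 × 1.4 = $592,200.
Loss or damage exceeded $50,000 (+$6,250 flat): $592,200 + $6,250 = $598,450.
$598,450 is at or above the $5,500 minimum.

$598,450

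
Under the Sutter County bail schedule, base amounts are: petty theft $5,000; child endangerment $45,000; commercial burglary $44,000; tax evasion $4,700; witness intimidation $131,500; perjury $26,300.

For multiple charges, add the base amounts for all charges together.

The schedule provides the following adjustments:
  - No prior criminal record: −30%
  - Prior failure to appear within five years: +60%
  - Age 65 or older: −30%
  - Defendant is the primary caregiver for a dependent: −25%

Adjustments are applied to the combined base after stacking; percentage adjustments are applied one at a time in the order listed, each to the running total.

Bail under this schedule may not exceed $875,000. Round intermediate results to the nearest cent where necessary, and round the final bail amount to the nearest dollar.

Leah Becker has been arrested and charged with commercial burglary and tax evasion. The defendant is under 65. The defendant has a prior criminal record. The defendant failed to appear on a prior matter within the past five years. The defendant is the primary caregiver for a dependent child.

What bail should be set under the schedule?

$58,440

Base amounts from the schedule: commercial burglary $44,000; tax evasion $4,700.
Stacking rule: sum of all bases. $44,000 + $4,700 = $48,700.
Prior failure to appear within five years (+60%): $48,700 × 1.6 = $77,920.
Defendant is the primary caregiver for a dependent (−25%): $77,920 × 0.75 = $58,440.
$58,440 is within the $875,000 maximum.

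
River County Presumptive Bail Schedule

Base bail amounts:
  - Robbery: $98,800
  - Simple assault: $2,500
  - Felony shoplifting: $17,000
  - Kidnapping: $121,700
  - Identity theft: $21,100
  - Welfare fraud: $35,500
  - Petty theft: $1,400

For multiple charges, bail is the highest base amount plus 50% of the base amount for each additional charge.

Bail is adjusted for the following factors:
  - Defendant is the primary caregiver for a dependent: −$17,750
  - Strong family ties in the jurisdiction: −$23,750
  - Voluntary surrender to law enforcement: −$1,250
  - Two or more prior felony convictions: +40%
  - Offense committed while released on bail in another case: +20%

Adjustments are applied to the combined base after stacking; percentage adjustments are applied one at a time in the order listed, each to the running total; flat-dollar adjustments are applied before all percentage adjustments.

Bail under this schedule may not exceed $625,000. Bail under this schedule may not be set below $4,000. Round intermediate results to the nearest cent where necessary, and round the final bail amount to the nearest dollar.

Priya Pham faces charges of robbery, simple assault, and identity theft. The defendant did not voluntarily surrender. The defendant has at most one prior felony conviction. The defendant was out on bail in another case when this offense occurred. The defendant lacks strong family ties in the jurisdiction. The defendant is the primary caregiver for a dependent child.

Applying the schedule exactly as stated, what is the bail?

Base amounts from the schedule: robbery $98,800; simple assault $2,500; identity theft $21,100.
Stacking rule: highest base plus 50% of each additional charge. Highest is robbery at $98,800. Additional: $2,500 × 50% = $1,250; $21,100 × 50% = $10,550. Combined base = $98,800 + $11,800 = $110,600.
Defendant is the primary caregiver for a dependent (−$17,750 flat): $110,600 − $17,750 = $92,850.
Offense committed while released on bail in another case (+20%): $92,850 × 1.2 = $111,420.
$111,420 is within the $625,000 maximum.
$111,420 is at or above the $4,000 minimum.

$111,420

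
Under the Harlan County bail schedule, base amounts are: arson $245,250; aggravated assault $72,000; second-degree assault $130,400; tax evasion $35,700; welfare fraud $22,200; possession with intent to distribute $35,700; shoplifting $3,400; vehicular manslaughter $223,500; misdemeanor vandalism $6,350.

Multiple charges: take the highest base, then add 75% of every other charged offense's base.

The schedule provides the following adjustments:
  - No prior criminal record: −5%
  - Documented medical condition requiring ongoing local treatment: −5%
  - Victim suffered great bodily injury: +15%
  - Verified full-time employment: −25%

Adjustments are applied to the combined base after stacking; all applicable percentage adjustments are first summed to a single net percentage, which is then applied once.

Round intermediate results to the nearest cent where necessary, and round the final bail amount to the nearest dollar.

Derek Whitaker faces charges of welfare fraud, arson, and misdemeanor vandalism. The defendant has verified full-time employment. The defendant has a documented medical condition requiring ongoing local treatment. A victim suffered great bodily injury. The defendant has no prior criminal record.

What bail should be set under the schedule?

Base amounts from the schedule: welfare fraud $22,200; arson $245,250; misdemeanor vandalism $6,350.
Stacking rule: highest base plus 75% of each additional charge. Highest is arson at $245,250. Additional: $22,200 × 75% = $16,650; $6,350 × 75% = $4,762.50. Combined base = $245,250 + $21,412.50 = $266,662.50.
Net percentage adjustment: −5% −5% +15% −25% = −20%. $266,662.50 × 0.8 = $213,330.

$213,330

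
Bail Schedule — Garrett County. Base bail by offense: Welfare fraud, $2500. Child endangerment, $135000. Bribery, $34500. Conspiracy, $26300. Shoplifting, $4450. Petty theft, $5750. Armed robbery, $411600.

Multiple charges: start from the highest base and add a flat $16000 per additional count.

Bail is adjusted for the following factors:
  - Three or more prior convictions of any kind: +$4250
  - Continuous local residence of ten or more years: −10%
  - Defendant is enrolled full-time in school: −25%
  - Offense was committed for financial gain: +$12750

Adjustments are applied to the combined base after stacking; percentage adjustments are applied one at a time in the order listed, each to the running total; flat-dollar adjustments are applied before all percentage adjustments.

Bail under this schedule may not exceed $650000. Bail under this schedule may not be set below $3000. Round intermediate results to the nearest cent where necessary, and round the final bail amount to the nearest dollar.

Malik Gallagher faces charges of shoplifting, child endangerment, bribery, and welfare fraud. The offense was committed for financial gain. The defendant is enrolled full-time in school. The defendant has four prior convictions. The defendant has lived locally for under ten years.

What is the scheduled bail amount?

Base amounts from the schedule: shoplifting $4450; child endangerment $135000; bribery $34500; welfare fraud $2500.
Stacking rule: highest base plus $16000 per additional charge. Highest is child endangerment at $135000; 3 additional charges → +$48000. Combined base = $183000.
Three or more prior convictions of any kind (+$4250 flat): $183000 + $4250 = $187250.
Offense was committed for financial gain (+$12750 flat): $187250 + $12750 = $200000.
Defendant is enrolled full-time in school (−25%): $200000 × 0.75 = $150000.
$150000 is within the $650000 maximum.
$150000 is at or above the $3000 minimum.

$150000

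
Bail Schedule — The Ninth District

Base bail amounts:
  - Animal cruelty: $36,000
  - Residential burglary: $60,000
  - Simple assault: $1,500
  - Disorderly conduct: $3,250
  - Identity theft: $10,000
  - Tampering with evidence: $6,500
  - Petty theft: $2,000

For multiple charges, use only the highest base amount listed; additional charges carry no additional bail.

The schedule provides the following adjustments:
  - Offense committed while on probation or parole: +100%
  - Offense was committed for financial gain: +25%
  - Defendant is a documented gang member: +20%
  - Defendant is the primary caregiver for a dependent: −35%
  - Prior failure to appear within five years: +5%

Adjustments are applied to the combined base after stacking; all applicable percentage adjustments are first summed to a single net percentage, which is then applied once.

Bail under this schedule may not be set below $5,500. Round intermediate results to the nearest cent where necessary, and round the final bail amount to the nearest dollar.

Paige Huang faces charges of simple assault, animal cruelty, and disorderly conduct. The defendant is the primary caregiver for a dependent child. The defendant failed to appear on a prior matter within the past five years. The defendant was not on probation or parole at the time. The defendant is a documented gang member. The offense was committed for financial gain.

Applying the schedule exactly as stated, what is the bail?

$41,400

Base amounts from the schedule: simple assault $1,500; animal cruelty $36,000; disorderly conduct $3,250.
Stacking rule: use the highest base only. Highest is animal cruelty at $36,000. Combined base = $36,000.
Net percentage adjustment: +25% +20% −35% +5% = +15%. $36,000 × 1.15 = $41,400.
$41,400 is at or above the $5,500 minimum.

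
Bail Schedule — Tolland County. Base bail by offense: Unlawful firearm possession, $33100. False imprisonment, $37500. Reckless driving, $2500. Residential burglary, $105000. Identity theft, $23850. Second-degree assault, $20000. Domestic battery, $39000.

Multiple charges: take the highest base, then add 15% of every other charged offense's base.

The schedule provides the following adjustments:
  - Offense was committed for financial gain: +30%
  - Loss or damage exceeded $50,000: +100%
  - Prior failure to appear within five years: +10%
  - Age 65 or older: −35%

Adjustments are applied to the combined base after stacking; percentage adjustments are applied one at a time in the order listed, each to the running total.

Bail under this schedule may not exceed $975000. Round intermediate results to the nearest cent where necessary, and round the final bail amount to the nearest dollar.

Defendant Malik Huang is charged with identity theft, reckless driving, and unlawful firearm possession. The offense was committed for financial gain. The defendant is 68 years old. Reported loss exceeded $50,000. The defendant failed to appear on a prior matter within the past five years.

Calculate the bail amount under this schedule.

Base amounts from the schedule: identity theft $23850; reckless driving $2500; unlawful firearm possession $33100.
Stacking rule: highest base plus 15% of each additional charge. Highest is unlawful firearm possession at $33100. Additional: $23850 × 15% = $3577.50; $2500 × 15% = $375. Combined base = $33100 + $3952.50 = $37052.50.
Offense was committed for financial gain (+30%): $37052.50 × 1.3 = $48168.25.
Loss or damage exceeded $50,000 (+100%): $48168.25 × 2 = $96336.50.
Prior failure to appear within five years (+10%): $96336.50 × 1.1 = $105970.15.
Age 65 or older (−35%): $105970.15 × 0.65 = $68880.60.
$68880.60 is within the $975000 maximum.
Rounded to the nearest dollar: $68881.

$68881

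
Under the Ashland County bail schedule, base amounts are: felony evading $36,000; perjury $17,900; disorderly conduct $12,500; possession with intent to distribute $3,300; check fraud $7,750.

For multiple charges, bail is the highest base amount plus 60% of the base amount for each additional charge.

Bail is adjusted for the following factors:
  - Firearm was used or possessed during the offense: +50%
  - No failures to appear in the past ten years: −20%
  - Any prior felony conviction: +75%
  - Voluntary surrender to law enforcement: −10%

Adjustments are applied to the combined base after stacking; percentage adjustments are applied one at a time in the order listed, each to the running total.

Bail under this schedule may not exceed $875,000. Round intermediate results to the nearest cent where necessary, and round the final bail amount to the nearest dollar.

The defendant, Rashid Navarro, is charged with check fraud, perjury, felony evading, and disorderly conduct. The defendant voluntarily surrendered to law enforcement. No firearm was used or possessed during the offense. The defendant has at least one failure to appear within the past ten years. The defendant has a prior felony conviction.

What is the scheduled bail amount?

$92,752

Base amounts from the schedule: check fraud $7,750; perjury $17,900; felony evading $36,000; disorderly conduct $12,500.
Stacking rule: highest base plus 60% of each additional charge. Highest is felony evading at $36,000. Additional: $7,750 × 60% = $4,650; $17,900 × 60% = $10,740; $12,500 × 60% = $7,500. Combined base = $36,000 + $22,890 = $58,890.
Any prior felony conviction (+75%): $58,890 × 1.75 = $103,057.50.
Voluntary surrender to law enforcement (−10%): $103,057.50 × 0.9 = $92,751.75.
$92,751.75 is within the $875,000 maximum.
Rounded to the nearest dollar: $92,752.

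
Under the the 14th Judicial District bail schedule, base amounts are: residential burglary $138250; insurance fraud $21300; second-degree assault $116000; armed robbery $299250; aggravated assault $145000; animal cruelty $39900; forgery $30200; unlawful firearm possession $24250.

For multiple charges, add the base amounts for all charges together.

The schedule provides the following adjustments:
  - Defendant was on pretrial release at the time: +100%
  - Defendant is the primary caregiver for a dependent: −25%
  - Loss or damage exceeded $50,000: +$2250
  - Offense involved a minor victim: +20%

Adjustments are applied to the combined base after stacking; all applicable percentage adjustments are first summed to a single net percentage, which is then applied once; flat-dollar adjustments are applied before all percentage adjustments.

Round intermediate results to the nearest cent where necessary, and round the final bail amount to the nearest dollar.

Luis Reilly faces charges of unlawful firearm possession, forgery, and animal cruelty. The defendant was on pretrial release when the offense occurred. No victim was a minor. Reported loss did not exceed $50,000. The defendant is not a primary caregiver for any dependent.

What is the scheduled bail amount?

Base amounts from the schedule: unlawful firearm possession $24250; forgery $30200; animal cruelty $39900.
Stacking rule: sum of all bases. $24250 + $30200 + $39900 = $94350.
Defendant was on pretrial release at the time (+100%): $94350 × 2 = $188700.

$188700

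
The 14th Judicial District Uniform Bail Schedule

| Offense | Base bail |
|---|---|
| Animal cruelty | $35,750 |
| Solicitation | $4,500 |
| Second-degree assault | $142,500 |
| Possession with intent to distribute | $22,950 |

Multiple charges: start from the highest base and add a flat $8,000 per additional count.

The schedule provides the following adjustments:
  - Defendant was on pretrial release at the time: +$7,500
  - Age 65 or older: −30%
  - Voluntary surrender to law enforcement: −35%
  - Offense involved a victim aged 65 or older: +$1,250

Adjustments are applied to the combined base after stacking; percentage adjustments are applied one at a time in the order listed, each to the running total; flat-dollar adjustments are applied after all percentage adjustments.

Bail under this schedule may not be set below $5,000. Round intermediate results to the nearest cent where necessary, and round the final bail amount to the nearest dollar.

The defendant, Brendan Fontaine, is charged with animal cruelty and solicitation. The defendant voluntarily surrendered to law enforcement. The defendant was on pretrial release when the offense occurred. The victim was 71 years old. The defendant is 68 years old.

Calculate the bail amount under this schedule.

Base amounts from the schedule: animal cruelty $35,750; solicitation $4,500.
Stacking rule: highest base plus $8,000 per additional charge. Highest is animal cruelty at $35,750; 1 additional charge → +$8,000. Combined base = $43,750.
Age 65 or older (−30%): $43,750 × 0.7 = $30,625.
Voluntary surrender to law enforcement (−35%): $30,625 × 0.65 = $19,906.25.
Defendant was on pretrial release at the time (+$7,500 flat): $19,906.25 + $7,500 = $27,406.25.
Offense involved a victim aged 65 or older (+$1,250 flat): $27,406.25 + $1,250 = $28,656.25.
$28,656.25 is at or above the $5,000 minimum.
Rounded to the nearest dollar: $28,656.

$28,656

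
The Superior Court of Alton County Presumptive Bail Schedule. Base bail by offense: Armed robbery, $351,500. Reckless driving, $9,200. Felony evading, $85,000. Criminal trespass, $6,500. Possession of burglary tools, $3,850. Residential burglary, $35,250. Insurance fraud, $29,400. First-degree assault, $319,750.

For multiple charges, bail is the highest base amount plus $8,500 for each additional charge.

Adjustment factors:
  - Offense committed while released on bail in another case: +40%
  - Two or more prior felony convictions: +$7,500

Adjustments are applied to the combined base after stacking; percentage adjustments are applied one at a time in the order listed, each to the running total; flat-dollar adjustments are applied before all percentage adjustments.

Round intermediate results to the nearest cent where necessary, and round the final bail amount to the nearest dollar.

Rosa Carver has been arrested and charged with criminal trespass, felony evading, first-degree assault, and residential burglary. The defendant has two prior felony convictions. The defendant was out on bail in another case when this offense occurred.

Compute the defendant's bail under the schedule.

$493,850

Base amounts from the schedule: criminal trespass $6,500; felony evading $85,000; first-degree assault $319,750; residential burglary $35,250.
Stacking rule: highest base plus $8,500 per additional charge. Highest is first-degree assault at $319,750; 3 additional charges → +$25,500. Combined base = $345,250.
Two or more prior felony convictions (+$7,500 flat): $345,250 + $7,500 = $352,750.
Offense committed while released on bail in another case (+40%): $352,750 × 1.4 = $493,850.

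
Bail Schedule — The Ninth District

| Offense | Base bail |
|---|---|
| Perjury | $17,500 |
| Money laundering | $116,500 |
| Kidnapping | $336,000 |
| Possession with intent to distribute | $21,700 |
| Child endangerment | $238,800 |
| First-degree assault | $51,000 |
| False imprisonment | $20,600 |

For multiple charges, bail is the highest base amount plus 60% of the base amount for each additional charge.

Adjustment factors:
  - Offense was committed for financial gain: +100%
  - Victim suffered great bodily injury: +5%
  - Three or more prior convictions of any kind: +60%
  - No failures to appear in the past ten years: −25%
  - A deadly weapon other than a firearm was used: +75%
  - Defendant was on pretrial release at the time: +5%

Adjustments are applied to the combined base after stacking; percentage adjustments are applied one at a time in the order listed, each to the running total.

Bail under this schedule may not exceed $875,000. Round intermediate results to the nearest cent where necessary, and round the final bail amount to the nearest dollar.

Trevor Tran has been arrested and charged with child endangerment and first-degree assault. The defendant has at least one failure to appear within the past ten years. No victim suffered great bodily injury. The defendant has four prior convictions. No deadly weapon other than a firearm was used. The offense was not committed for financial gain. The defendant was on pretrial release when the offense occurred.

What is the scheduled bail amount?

Base amounts from the schedule: child endangerment $238,800; first-degree assault $51,000.
Stacking rule: highest base plus 60% of each additional charge. Highest is child endangerment at $238,800. Additional: $51,000 × 60% = $30,600. Combined base = $238,800 + $30,600 = $269,400.
Three or more prior convictions of any kind (+60%): $269,400 × 1.6 = $431,040.
Defendant was on pretrial release at the time (+5%): $431,040 × 1.05 = $452,592.
$452,592 is within the $875,000 maximum.

$452,592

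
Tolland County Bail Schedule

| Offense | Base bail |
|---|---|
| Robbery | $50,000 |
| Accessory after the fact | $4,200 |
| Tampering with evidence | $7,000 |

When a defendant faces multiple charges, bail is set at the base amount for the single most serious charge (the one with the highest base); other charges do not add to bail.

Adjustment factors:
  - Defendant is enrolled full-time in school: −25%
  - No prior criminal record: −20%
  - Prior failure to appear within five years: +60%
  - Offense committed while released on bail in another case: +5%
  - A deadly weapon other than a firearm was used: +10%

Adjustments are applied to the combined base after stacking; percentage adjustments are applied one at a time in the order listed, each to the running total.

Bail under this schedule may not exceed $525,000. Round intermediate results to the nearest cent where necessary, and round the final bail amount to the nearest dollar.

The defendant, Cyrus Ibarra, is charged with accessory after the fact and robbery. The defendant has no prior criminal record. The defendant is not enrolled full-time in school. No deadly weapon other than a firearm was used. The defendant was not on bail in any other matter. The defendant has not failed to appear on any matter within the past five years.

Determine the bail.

$40,000

Base amounts from the schedule: accessory after the fact $4,200; robbery $50,000.
Stacking rule: use the highest base only. Highest is robbery at $50,000. Combined base = $50,000.
No prior criminal record (−20%): $50,000 × 0.8 = $40,000.
$40,000 is within the $525,000 maximum.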